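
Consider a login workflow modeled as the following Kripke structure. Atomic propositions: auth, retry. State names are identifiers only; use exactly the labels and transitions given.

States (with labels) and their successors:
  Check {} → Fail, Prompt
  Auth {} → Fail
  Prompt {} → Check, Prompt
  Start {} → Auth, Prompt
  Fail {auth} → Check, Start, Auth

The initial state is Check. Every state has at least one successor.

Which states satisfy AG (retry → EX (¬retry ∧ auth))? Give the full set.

{Check, Auth, Prompt, Start, Fail}

States satisfying retry → EX (¬retry ∧ auth): {Check, Auth, Prompt, Start, Fail}.
States satisfying AG (retry → EX (¬retry ∧ auth)): {Check, Auth, Prompt, Start, Fail}.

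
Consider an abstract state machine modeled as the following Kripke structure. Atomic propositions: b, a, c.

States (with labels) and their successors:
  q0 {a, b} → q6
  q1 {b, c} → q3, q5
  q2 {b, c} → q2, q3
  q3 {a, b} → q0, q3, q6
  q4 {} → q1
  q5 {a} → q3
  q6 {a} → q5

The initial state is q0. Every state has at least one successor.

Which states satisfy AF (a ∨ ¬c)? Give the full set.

{q0, q1, q3, q4, q5, q6}

States satisfying a ∨ ¬c: {q0, q3, q4, q5, q6}.
States satisfying AF (a ∨ ¬c): {q0, q1, q3, q4, q5, q6}.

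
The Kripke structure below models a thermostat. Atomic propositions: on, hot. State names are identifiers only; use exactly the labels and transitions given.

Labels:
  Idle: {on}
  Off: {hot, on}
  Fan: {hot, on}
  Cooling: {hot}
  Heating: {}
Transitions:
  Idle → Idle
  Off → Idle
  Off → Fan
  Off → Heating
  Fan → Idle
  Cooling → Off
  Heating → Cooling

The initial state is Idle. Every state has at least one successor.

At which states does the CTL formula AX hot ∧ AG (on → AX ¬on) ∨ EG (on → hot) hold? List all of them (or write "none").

{Off, Cooling, Heating}

States satisfying hot: {Off, Fan, Cooling}.
States satisfying AX hot: {Cooling, Heating}.
States satisfying on → AX ¬on: {Cooling, Heating}.
States satisfying AG (on → AX ¬on): ∅.
States satisfying AX hot ∧ AG (on → AX ¬on): ∅.
States satisfying on → hot: {Off, Fan, Cooling, Heating}.
States satisfying EG (on → hot): {Off, Cooling, Heating}.
States satisfying AX hot ∧ AG (on → AX ¬on) ∨ EG (on → hot): {Off, Cooling, Heating}.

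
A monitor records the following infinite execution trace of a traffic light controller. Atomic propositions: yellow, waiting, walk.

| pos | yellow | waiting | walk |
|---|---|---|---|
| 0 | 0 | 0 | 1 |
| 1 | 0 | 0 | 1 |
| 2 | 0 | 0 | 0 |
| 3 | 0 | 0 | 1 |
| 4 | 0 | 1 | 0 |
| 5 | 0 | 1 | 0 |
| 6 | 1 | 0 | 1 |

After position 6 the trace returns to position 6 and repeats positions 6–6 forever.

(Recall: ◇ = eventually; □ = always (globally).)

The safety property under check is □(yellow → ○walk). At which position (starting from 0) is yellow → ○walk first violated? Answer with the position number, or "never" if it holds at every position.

yellow → ○walk holds at every position 0..6, and those are all the positions the trace ever visits, so the invariant □(yellow → ○walk) is never violated.

never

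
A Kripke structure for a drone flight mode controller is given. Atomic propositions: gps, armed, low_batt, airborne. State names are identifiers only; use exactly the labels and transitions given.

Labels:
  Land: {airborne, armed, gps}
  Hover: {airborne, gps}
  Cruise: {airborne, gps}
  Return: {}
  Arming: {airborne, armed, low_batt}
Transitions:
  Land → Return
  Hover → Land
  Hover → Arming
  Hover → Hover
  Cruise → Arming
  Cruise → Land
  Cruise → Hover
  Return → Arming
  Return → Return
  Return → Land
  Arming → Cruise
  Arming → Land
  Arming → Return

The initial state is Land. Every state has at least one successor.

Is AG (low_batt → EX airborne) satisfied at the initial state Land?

States satisfying low_batt → EX airborne: {Land, Hover, Cruise, Return, Arming}.
States satisfying AG (low_batt → EX airborne): {Land, Hover, Cruise, Return, Arming}.
Every state reachable from Land satisfies low_batt → EX airborne.
Land ∈ Sat(AG (low_batt → EX airborne)).

Yes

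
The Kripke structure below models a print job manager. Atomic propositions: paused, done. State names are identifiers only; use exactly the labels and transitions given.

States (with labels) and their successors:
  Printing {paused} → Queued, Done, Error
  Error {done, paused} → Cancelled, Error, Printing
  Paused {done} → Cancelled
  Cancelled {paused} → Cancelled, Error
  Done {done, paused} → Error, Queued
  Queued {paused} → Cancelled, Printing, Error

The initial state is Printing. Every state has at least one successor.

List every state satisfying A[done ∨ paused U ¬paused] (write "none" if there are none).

{Paused}

States satisfying done ∨ paused: {Printing, Error, Paused, Cancelled, Done, Queued}.
States satisfying ¬paused: {Paused}.
States satisfying A[done ∨ paused U ¬paused]: {Paused}.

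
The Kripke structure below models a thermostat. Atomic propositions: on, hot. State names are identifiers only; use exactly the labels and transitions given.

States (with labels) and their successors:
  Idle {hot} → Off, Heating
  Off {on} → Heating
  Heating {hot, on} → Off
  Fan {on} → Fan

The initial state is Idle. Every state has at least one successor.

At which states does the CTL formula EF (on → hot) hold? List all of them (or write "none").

{Idle, Off, Heating}

States satisfying on → hot: {Idle, Heating}.
States satisfying EF (on → hot): {Idle, Off, Heating}.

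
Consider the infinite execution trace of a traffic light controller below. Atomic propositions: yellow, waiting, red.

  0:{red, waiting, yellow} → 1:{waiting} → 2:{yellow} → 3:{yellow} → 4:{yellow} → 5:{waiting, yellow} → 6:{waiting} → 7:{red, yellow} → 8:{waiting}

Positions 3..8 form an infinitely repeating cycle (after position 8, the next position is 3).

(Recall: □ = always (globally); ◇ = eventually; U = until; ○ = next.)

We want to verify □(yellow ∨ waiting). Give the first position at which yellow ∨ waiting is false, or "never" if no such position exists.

yellow ∨ waiting holds at every position 0..8, and those are all the positions the trace ever visits, so the invariant □(yellow ∨ waiting) is never violated.

never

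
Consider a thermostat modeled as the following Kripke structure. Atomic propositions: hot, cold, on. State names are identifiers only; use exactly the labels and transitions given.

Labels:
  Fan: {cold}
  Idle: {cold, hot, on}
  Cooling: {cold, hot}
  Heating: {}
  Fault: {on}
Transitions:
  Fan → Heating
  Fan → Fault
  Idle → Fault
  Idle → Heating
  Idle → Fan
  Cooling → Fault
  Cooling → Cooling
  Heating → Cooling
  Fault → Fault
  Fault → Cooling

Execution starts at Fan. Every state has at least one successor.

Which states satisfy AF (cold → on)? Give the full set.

States satisfying cold → on: {Idle, Heating, Fault}.
States satisfying AF (cold → on): {Fan, Idle, Heating, Fault}.

{Fan, Idle, Heating, Fault}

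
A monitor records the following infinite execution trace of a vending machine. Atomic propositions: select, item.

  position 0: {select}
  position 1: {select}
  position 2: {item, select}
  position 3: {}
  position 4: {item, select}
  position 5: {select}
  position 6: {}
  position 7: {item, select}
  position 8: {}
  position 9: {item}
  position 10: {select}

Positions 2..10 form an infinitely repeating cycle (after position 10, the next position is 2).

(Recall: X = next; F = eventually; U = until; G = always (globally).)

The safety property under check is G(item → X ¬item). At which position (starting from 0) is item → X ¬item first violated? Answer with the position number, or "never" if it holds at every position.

never

item → X ¬item holds at every position 0..10, and those are all the positions the trace ever visits, so the invariant G(item → X ¬item) is never violated.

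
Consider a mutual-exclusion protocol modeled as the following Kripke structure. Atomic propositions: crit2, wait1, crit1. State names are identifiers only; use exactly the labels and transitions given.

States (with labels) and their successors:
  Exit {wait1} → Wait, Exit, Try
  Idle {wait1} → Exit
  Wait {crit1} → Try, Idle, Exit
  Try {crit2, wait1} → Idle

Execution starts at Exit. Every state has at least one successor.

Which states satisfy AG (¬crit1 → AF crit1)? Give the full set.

none

States satisfying ¬crit1 → AF crit1: {Wait}.
States satisfying AG (¬crit1 → AF crit1): ∅.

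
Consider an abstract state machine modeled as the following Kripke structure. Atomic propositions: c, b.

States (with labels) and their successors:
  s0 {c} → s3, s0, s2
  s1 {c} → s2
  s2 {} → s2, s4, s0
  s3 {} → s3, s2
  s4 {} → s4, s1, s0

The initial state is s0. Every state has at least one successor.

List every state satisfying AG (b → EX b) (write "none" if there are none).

States satisfying b → EX b: {s0, s1, s2, s3, s4}.
States satisfying AG (b → EX b): {s0, s1, s2, s3, s4}.

{s0, s1, s2, s3, s4}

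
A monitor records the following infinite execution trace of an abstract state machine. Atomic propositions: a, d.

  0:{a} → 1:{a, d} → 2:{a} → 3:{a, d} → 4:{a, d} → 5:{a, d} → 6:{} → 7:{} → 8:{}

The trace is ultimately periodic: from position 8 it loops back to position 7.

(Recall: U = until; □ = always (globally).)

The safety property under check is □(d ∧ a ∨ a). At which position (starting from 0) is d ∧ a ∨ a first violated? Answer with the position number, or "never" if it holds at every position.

Check d ∧ a ∨ a at each position in order: 0 ✓, 1 ✓, 2 ✓, 3 ✓, 4 ✓, 5 ✓.
At position 6 the labels are {}, so d ∧ a ∨ a is false there. This is the first violation.

6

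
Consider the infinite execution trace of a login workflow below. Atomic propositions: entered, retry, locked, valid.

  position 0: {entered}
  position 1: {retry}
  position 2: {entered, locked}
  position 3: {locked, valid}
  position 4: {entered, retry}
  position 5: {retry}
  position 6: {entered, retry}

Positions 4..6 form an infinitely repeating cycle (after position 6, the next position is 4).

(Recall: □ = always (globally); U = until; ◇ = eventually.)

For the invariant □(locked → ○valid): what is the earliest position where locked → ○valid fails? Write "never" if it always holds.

3

Check locked → ○valid at each position in order: 0 ✓, 1 ✓, 2 ✓.
At position 3 the labels are {locked, valid} and the next position 4 has {entered, retry}, so locked → ○valid is false there. This is the first violation.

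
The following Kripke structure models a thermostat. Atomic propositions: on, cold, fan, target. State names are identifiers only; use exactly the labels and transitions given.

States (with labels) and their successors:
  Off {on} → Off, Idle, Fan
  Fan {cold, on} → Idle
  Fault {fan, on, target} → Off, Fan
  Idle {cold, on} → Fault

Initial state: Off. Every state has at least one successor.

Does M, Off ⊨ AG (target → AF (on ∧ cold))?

No

States satisfying target → AF (on ∧ cold): {Off, Fan, Idle}.
States satisfying AG (target → AF (on ∧ cold)): ∅.
Fault is reachable from Off and violates target → AF (on ∧ cold), so AG fails at Off.
Off ∉ Sat(AG (target → AF (on ∧ cold))).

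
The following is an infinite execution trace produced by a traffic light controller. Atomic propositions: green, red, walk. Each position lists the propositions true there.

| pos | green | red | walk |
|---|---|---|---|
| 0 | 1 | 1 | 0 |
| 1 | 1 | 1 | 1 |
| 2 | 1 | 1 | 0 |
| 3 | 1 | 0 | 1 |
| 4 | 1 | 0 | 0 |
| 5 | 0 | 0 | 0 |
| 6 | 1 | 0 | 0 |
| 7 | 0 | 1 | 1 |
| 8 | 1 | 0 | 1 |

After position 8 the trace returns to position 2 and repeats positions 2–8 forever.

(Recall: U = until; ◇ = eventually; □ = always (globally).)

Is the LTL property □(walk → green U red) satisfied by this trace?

No

walk → green U red must hold at every position from 0 onward. It fails at position 3, so □(walk → green U red) is false.
Positions where walk holds: 1, 3, 7, 8.
Check green U red at each: 1→ok, 3→fails, 7→ok, 8→ok.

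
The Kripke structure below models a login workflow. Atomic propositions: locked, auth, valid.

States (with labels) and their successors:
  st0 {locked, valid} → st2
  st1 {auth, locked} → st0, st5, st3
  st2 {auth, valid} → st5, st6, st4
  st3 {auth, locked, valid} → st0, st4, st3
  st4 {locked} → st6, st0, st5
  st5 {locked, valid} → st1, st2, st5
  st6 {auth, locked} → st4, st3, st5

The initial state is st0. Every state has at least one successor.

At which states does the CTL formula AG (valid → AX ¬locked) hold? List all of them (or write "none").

none

States satisfying valid → AX ¬locked: {st0, st1, st4, st6}.
States satisfying AG (valid → AX ¬locked): ∅.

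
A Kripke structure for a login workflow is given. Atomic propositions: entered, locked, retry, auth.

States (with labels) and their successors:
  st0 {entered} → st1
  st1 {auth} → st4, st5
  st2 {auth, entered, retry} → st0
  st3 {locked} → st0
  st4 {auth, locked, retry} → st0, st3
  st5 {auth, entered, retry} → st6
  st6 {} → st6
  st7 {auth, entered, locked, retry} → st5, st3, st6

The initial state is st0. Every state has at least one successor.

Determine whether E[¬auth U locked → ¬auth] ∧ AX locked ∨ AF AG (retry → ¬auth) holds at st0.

Does not hold

States satisfying ¬auth: {st0, st3, st6}.
States satisfying locked → ¬auth: {st0, st1, st2, st3, st5, st6}.
States satisfying E[¬auth U locked → ¬auth]: {st0, st1, st2, st3, st5, st6}.
States satisfying locked: {st3, st4, st7}.
States satisfying AX locked: ∅.
States satisfying E[¬auth U locked → ¬auth] ∧ AX locked: ∅.
States satisfying AG (retry → ¬auth): {st6}.
States satisfying AF AG (retry → ¬auth): {st5, st6}.
States satisfying E[¬auth U locked → ¬auth] ∧ AX locked ∨ AF AG (retry → ¬auth): {st5, st6}.
st0 ∉ Sat(E[¬auth U locked → ¬auth] ∧ AX locked ∨ AF AG (retry → ¬auth)).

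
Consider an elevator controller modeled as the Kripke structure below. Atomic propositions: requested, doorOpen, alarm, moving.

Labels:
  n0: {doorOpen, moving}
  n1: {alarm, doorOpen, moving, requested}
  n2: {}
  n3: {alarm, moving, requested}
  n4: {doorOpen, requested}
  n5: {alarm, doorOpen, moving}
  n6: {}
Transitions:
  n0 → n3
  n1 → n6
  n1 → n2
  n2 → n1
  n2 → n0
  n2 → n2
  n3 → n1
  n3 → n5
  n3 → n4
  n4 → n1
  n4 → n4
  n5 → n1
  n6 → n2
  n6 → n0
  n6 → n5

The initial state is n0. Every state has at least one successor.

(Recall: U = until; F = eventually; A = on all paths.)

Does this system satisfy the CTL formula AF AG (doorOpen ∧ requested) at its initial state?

States satisfying AG (doorOpen ∧ requested): ∅.
States satisfying AF AG (doorOpen ∧ requested): ∅.
There is a path from n0 along which AG (doorOpen ∧ requested) never holds.
n0 ∉ Sat(AF AG (doorOpen ∧ requested)).

Does not hold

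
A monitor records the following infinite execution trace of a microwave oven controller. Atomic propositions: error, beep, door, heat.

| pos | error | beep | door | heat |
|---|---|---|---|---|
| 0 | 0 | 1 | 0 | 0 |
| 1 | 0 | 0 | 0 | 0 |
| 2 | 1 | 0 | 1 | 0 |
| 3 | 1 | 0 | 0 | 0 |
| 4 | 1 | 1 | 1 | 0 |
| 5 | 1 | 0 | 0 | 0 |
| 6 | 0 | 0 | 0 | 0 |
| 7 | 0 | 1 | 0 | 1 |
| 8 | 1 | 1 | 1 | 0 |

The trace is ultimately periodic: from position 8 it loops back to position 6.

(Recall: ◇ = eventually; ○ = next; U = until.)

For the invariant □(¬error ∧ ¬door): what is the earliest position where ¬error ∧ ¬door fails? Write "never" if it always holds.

2

Check ¬error ∧ ¬door at each position in order: 0 ✓, 1 ✓.
At position 2 the labels are {door, error}, so ¬error ∧ ¬door is false there. This is the first violation.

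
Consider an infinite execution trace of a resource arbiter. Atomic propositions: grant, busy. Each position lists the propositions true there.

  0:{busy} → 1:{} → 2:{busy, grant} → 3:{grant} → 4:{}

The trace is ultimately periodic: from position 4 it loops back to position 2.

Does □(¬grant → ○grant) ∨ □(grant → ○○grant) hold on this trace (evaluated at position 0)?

Does not hold

¬grant → ○grant must hold at every position from 0 onward. It fails at position 0, so □(¬grant → ○grant) is false.
Positions where ¬grant holds: 0, 1, 4.
Check ○grant at each: 0→fails, 1→ok, 4→ok.
grant → ○○grant must hold at every position from 0 onward. It fails at position 2, so □(grant → ○○grant) is false.
Positions where grant holds: 2, 3.
Check ○○grant at each: 2→fails, 3→ok.
At position 0: □(¬grant → ○grant) is false; □(grant → ○○grant) is false; so □(¬grant → ○grant) ∨ □(grant → ○○grant) is false.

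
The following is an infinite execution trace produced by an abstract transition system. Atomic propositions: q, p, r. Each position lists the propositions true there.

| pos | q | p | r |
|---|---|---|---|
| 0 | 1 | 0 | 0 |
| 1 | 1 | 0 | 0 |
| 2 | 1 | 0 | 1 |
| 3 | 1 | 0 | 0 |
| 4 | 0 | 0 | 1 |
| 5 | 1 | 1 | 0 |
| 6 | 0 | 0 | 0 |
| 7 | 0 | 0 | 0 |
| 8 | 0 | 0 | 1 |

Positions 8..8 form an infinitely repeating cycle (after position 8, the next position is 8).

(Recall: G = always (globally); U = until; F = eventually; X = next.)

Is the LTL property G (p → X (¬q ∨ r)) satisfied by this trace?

p → X (¬q ∨ r) holds at every position 0..8, and those are all positions ever visited, so G (p → X (¬q ∨ r)) holds.
Positions where p holds: 5.
Check X (¬q ∨ r) at each: 5→ok.

Yes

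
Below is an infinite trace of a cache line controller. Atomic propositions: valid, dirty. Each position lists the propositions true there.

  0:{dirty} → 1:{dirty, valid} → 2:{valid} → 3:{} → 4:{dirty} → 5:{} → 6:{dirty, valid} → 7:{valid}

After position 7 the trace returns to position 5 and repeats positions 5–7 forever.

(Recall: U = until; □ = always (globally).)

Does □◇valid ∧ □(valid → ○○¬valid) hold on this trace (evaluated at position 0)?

Violated

◇valid holds at every position 0..7, and those are all positions ever visited, so □◇valid holds.
valid → ○○¬valid must hold at every position from 0 onward. It fails at position 7, so □(valid → ○○¬valid) is false.
Positions where valid holds: 1, 2, 6, 7.
Check ○○¬valid at each: 1→ok, 2→ok, 6→ok, 7→fails.
At position 0: □◇valid is true; □(valid → ○○¬valid) is false; so □◇valid ∧ □(valid → ○○¬valid) is false.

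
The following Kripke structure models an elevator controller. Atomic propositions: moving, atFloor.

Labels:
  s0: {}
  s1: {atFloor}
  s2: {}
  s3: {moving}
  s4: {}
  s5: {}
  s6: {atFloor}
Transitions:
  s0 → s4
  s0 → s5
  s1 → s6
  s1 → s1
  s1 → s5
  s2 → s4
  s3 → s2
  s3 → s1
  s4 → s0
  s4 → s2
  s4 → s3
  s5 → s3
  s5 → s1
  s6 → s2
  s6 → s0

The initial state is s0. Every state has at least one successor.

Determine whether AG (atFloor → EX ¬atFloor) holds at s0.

States satisfying atFloor → EX ¬atFloor: {s0, s1, s2, s3, s4, s5, s6}.
States satisfying AG (atFloor → EX ¬atFloor): {s0, s1, s2, s3, s4, s5, s6}.
Every state reachable from s0 satisfies atFloor → EX ¬atFloor.
s0 ∈ Sat(AG (atFloor → EX ¬atFloor)).

Satisfied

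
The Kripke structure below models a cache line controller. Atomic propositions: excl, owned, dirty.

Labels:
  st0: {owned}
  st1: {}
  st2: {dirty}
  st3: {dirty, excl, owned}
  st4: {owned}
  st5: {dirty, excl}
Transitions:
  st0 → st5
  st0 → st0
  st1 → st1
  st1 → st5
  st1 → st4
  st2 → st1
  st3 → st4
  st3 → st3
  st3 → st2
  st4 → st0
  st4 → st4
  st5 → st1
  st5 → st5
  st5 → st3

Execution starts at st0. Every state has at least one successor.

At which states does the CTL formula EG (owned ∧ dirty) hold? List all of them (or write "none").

States satisfying owned ∧ dirty: {st3}.
States satisfying EG (owned ∧ dirty): {st3}.

{st3}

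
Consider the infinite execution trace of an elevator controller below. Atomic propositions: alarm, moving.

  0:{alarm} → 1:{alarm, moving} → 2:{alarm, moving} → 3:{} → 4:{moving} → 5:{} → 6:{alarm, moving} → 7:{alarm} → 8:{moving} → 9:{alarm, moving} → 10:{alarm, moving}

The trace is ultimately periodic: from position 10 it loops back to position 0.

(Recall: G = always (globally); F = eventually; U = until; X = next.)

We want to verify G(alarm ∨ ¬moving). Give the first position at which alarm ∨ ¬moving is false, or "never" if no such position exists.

Check alarm ∨ ¬moving at each position in order: 0 ✓, 1 ✓, 2 ✓, 3 ✓.
At position 4 the labels are {moving}, so alarm ∨ ¬moving is false there. This is the first violation.

4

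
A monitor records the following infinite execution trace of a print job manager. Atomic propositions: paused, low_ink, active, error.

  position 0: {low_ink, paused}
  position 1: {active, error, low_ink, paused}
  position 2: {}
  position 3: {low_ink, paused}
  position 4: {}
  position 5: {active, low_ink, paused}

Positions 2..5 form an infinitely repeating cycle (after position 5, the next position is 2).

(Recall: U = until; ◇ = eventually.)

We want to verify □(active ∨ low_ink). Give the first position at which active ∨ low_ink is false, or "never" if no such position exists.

2

Check active ∨ low_ink at each position in order: 0 ✓, 1 ✓.
At position 2 the labels are {}, so active ∨ low_ink is false there. This is the first violation.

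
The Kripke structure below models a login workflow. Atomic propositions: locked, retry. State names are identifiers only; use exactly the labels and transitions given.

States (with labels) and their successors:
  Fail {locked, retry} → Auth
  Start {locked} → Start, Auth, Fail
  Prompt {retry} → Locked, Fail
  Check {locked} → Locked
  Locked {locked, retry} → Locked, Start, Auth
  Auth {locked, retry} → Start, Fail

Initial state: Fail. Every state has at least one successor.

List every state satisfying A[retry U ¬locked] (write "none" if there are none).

{Prompt}

States satisfying retry: {Fail, Prompt, Locked, Auth}.
States satisfying ¬locked: {Prompt}.
States satisfying A[retry U ¬locked]: {Prompt}.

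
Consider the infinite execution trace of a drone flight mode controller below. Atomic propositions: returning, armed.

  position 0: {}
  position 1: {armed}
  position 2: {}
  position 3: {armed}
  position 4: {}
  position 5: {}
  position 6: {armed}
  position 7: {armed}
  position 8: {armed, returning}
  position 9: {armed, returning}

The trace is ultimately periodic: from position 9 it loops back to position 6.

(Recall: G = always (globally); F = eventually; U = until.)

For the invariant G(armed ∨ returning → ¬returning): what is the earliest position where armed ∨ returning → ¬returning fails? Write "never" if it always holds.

8

Check armed ∨ returning → ¬returning at each position in order: 0 ✓, 1 ✓, 2 ✓, 3 ✓, 4 ✓, 5 ✓, 6 ✓, 7 ✓.
At position 8 the labels are {armed, returning}, so armed ∨ returning → ¬returning is false there. This is the first violation.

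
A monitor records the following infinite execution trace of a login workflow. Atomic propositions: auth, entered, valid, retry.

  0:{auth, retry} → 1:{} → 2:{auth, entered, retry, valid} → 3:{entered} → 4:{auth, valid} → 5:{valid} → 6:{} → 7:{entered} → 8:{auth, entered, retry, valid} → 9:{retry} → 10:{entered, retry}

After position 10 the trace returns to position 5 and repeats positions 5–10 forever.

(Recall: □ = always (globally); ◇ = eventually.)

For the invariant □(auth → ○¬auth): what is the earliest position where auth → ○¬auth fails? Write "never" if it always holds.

auth → ○¬auth holds at every position 0..10, and those are all the positions the trace ever visits, so the invariant □(auth → ○¬auth) is never violated.

never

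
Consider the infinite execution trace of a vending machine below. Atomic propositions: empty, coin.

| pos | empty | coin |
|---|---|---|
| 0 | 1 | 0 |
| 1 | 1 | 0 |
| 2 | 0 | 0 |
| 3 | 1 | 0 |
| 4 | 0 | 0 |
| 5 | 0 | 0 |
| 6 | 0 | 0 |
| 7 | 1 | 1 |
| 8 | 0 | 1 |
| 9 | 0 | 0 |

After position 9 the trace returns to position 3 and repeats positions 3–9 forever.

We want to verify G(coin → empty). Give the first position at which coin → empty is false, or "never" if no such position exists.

Check coin → empty at each position in order: 0 ✓, 1 ✓, 2 ✓, 3 ✓, 4 ✓, 5 ✓, 6 ✓, 7 ✓.
At position 8 the labels are {coin}, so coin → empty is false there. This is the first violation.

8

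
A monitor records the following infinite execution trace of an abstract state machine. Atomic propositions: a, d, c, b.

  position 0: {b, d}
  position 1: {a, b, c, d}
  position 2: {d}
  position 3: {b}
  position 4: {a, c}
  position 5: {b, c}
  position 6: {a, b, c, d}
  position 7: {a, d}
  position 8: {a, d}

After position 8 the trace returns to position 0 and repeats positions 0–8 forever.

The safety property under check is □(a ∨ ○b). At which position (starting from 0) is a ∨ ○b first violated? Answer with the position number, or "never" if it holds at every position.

Check a ∨ ○b at each position in order: 0 ✓, 1 ✓, 2 ✓.
At position 3 the labels are {b} and the next position 4 has {a, c}, so a ∨ ○b is false there. This is the first violation.

3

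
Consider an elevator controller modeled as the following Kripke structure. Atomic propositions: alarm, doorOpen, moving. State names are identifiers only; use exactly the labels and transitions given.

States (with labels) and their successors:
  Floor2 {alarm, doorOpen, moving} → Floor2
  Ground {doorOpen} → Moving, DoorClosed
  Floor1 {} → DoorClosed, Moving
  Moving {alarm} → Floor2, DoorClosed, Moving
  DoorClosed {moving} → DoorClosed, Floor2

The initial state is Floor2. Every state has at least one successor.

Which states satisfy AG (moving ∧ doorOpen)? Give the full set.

{Floor2}

States satisfying moving ∧ doorOpen: {Floor2}.
States satisfying AG (moving ∧ doorOpen): {Floor2}.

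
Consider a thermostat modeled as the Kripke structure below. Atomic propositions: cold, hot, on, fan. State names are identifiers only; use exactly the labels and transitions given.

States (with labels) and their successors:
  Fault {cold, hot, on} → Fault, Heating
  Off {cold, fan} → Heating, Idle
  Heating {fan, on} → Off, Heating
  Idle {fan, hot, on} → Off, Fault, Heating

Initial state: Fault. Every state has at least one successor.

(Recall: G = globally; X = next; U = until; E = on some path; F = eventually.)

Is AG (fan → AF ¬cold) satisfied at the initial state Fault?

States satisfying fan → AF ¬cold: {Fault, Off, Heating, Idle}.
States satisfying AG (fan → AF ¬cold): {Fault, Off, Heating, Idle}.
Every state reachable from Fault satisfies fan → AF ¬cold.
Fault ∈ Sat(AG (fan → AF ¬cold)).

Satisfied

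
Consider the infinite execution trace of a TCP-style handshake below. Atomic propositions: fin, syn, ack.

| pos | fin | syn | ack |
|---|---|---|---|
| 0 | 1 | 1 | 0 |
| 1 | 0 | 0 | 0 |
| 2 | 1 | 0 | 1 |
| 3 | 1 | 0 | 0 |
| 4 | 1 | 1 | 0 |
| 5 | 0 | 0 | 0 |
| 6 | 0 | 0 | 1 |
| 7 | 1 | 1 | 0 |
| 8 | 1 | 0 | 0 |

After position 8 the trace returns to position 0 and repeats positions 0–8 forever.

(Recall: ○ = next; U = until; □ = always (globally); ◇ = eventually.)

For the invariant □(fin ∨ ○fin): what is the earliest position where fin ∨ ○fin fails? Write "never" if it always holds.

5

Check fin ∨ ○fin at each position in order: 0 ✓, 1 ✓, 2 ✓, 3 ✓, 4 ✓.
At position 5 the labels are {} and the next position 6 has {ack}, so fin ∨ ○fin is false there. This is the first violation.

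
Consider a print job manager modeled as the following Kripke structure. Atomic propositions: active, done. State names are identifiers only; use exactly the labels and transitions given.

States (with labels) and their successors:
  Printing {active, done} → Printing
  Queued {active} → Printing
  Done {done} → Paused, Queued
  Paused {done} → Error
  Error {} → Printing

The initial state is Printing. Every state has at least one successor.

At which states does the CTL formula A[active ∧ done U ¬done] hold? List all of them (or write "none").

{Queued, Error}

States satisfying active ∧ done: {Printing}.
States satisfying ¬done: {Queued, Error}.
States satisfying A[active ∧ done U ¬done]: {Queued, Error}.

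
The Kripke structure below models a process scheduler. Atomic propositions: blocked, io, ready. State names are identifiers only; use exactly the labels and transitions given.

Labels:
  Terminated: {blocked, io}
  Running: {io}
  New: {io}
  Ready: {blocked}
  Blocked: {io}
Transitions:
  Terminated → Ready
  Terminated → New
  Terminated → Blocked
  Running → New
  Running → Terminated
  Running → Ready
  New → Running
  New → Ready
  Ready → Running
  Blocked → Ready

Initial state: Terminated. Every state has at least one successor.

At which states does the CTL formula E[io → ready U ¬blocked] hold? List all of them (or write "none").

{Running, New, Ready, Blocked}

States satisfying io → ready: {Ready}.
States satisfying ¬blocked: {Running, New, Blocked}.
States satisfying E[io → ready U ¬blocked]: {Running, New, Ready, Blocked}.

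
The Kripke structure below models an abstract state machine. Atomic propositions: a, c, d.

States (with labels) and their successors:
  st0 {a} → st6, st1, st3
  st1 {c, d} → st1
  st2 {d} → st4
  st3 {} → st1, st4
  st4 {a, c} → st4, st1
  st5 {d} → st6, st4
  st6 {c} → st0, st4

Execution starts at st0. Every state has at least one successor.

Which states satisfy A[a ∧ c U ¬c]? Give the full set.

States satisfying a ∧ c: {st4}.
States satisfying ¬c: {st0, st2, st3, st5}.
States satisfying A[a ∧ c U ¬c]: {st0, st2, st3, st5}.

{st0, st2, st3, st5}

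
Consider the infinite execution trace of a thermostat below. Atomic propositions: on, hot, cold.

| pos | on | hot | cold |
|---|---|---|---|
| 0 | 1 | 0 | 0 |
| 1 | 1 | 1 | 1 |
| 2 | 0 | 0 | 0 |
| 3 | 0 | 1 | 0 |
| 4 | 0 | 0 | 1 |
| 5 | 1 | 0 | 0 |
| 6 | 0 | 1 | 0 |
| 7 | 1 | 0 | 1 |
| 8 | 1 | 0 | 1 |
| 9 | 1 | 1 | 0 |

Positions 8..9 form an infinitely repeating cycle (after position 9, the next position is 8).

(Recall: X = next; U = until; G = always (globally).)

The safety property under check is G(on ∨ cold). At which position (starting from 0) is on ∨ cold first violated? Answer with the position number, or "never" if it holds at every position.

2

Check on ∨ cold at each position in order: 0 ✓, 1 ✓.
At position 2 the labels are {}, so on ∨ cold is false there. This is the first violation.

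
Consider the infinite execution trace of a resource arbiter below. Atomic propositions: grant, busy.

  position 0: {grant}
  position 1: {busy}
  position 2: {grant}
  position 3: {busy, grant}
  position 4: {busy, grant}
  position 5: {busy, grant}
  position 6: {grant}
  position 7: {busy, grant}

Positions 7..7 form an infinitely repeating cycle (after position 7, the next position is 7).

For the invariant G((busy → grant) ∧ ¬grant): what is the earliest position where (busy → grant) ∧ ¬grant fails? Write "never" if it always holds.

0

At position 0 the labels are {grant}, so (busy → grant) ∧ ¬grant is false there. This is the first violation.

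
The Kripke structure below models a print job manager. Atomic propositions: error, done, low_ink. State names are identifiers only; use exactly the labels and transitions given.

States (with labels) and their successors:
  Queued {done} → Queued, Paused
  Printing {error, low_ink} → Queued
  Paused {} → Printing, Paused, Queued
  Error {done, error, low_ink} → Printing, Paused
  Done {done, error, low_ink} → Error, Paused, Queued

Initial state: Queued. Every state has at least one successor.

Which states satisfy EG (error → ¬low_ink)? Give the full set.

States satisfying error → ¬low_ink: {Queued, Paused}.
States satisfying EG (error → ¬low_ink): {Queued, Paused}.

{Queued, Paused}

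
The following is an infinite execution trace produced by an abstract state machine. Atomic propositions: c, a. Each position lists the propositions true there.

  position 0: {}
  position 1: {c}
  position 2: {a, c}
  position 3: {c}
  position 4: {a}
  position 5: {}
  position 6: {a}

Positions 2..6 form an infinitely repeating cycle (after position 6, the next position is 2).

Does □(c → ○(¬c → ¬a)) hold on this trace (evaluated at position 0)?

c → ○(¬c → ¬a) must hold at every position from 0 onward. It fails at position 3, so □(c → ○(¬c → ¬a)) is false.
Positions where c holds: 1, 2, 3.
Check ○(¬c → ¬a) at each: 1→ok, 2→ok, 3→fails.

No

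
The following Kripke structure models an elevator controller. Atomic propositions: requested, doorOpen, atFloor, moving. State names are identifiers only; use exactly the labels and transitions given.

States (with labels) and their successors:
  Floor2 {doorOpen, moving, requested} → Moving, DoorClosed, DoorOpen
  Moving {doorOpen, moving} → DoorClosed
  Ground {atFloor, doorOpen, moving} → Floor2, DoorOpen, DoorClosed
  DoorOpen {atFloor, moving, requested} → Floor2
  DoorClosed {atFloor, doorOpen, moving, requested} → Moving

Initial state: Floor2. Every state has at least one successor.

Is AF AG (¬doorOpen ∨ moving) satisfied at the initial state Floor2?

Yes

States satisfying AG (¬doorOpen ∨ moving): {Floor2, Moving, Ground, DoorOpen, DoorClosed}.
States satisfying AF AG (¬doorOpen ∨ moving): {Floor2, Moving, Ground, DoorOpen, DoorClosed}.
Floor2 ∈ Sat(AF AG (¬doorOpen ∨ moving)).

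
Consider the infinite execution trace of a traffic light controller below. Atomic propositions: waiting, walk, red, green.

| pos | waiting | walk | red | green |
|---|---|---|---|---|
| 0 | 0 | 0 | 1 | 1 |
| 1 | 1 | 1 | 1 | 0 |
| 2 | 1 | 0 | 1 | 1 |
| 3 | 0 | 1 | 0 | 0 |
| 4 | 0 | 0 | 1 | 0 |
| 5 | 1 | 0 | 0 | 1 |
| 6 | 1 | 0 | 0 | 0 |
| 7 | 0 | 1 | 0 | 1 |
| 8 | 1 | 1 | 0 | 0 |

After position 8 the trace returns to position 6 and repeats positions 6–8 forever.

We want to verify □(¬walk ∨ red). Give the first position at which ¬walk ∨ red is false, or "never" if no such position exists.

3

Check ¬walk ∨ red at each position in order: 0 ✓, 1 ✓, 2 ✓.
At position 3 the labels are {walk}, so ¬walk ∨ red is false there. This is the first violation.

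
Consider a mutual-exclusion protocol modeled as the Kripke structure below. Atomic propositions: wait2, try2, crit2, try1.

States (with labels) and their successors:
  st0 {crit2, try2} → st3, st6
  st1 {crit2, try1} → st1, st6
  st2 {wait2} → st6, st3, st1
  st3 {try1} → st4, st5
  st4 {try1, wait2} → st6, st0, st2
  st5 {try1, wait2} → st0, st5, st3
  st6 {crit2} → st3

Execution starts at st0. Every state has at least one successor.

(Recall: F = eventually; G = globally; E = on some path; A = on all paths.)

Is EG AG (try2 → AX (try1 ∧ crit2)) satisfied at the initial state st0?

States satisfying AG (try2 → AX (try1 ∧ crit2)): ∅.
States satisfying EG AG (try2 → AX (try1 ∧ crit2)): ∅.
No suitable path/successor from st0 witnesses the formula.
st0 ∉ Sat(EG AG (try2 → AX (try1 ∧ crit2))).

Does not hold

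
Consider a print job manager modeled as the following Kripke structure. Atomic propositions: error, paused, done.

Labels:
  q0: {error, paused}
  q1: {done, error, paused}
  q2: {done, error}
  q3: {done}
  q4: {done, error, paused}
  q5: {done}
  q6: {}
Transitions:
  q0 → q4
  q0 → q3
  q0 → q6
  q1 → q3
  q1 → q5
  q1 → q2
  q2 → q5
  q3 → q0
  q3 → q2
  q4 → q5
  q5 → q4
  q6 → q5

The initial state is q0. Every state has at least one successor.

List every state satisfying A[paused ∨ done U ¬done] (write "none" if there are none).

{q0, q6}

States satisfying paused ∨ done: {q0, q1, q2, q3, q4, q5}.
States satisfying ¬done: {q0, q6}.
States satisfying A[paused ∨ done U ¬done]: {q0, q6}.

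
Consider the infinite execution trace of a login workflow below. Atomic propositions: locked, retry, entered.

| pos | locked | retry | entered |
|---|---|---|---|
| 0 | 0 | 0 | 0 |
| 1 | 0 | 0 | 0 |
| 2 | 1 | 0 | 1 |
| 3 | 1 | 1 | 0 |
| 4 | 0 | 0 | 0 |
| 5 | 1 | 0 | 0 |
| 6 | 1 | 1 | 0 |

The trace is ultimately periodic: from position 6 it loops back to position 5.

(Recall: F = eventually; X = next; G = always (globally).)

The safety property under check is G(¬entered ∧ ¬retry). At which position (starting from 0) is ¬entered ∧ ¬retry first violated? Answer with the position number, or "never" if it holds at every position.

2

Check ¬entered ∧ ¬retry at each position in order: 0 ✓, 1 ✓.
At position 2 the labels are {entered, locked}, so ¬entered ∧ ¬retry is false there. This is the first violation.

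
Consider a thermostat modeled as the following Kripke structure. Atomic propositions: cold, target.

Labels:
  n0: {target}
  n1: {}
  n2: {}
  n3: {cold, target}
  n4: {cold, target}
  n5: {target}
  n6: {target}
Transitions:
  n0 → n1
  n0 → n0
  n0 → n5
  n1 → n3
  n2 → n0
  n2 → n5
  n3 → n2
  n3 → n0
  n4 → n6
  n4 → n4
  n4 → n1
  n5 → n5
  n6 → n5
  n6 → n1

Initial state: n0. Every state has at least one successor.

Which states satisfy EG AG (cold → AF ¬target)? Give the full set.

States satisfying AG (cold → AF ¬target): {n5}.
States satisfying EG AG (cold → AF ¬target): {n5}.

{n5}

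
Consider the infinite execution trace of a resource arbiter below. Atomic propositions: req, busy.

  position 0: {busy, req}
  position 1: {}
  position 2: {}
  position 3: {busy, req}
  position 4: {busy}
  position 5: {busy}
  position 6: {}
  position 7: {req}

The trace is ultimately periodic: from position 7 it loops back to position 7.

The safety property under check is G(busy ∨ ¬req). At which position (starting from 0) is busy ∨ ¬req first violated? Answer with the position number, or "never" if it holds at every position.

Check busy ∨ ¬req at each position in order: 0 ✓, 1 ✓, 2 ✓, 3 ✓, 4 ✓, 5 ✓, 6 ✓.
At position 7 the labels are {req}, so busy ∨ ¬req is false there. This is the first violation.

7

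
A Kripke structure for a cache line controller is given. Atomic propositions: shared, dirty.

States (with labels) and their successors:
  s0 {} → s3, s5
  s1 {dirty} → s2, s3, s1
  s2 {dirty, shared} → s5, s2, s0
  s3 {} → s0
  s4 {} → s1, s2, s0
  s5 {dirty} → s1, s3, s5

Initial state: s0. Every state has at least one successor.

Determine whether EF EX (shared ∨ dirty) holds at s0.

States satisfying EX (shared ∨ dirty): {s0, s1, s2, s4, s5}.
States satisfying EF EX (shared ∨ dirty): {s0, s1, s2, s3, s4, s5}.
Some path from s0 reaches a state where EX (shared ∨ dirty) holds.
s0 ∈ Sat(EF EX (shared ∨ dirty)).

Holds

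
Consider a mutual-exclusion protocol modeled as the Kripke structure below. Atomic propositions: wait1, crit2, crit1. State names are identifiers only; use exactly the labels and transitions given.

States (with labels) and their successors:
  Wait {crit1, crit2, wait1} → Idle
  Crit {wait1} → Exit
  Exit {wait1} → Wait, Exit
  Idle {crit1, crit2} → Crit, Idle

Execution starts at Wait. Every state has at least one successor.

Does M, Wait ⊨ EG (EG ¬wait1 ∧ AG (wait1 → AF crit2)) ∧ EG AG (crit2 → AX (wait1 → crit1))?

States satisfying EG ¬wait1 ∧ AG (wait1 → AF crit2): ∅.
States satisfying EG (EG ¬wait1 ∧ AG (wait1 → AF crit2)): ∅.
States satisfying AG (crit2 → AX (wait1 → crit1)): ∅.
States satisfying EG AG (crit2 → AX (wait1 → crit1)): ∅.
States satisfying EG (EG ¬wait1 ∧ AG (wait1 → AF crit2)) ∧ EG AG (crit2 → AX (wait1 → crit1)): ∅.
Wait ∉ Sat(EG (EG ¬wait1 ∧ AG (wait1 → AF crit2)) ∧ EG AG (crit2 → AX (wait1 → crit1))).

Does not hold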